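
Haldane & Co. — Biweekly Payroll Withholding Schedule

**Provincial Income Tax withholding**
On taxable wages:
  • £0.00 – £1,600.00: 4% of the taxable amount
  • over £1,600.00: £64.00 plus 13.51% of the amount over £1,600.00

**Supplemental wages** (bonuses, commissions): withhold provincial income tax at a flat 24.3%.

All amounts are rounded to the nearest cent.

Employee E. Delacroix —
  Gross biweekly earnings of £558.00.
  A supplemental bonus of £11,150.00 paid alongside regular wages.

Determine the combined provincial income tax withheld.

Provincial Income Tax: taxable = £558.00
  4% × £558.00 = £22.32
Supplemental (24.3% flat on bonus): 24.3% × £11,150.00 = £2,709.45
Total provincial income tax: £22.32 + £2,709.45 = £2,731.77

£2,731.77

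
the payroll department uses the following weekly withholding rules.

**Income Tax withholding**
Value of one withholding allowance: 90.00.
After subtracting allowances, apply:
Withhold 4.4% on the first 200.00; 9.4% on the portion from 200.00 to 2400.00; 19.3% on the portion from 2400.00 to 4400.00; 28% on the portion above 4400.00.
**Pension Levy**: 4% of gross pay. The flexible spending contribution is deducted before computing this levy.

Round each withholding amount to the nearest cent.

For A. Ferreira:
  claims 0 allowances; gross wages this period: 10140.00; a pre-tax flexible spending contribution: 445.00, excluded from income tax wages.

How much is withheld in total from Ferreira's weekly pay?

Income Tax: taxable = 10140.00 − 445.00 = 9695.00
  601.60 + 28% × (9695.00 − 4400.00) = 601.60 + 28% × 5295.00 = 2084.20
Pension Levy: 4% × 9695.00 = 387.80
Total: 2084.20 + 387.80 = 2472.00

2472.00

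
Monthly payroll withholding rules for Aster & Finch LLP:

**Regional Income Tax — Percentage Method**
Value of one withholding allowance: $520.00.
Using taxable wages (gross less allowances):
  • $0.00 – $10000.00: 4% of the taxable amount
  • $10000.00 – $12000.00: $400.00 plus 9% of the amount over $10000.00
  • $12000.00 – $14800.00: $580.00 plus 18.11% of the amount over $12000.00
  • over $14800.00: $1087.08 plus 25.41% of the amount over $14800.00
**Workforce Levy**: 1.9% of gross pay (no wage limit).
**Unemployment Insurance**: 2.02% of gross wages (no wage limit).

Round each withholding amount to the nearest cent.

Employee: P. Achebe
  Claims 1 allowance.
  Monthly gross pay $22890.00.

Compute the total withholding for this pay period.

Regional Income Tax: taxable = $22890.00 − 1×$520.00 = $22370.00
  $1087.08 + 25.41% × ($22370.00 − $14800.00) = $1087.08 + 25.41% × $7570.00 = $3010.62
Workforce Levy: 1.9% × $22890.00 = $434.91
Unemployment Insurance: 2.02% × $22890.00 = $462.38
Total: $3010.62 + $434.91 + $462.38 = $3907.91

$3907.91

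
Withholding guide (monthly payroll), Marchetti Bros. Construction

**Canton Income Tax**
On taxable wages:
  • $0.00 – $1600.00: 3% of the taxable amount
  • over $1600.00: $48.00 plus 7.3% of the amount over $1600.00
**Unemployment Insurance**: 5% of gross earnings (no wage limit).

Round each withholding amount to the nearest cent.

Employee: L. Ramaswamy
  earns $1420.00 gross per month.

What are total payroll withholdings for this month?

Canton Income Tax: taxable = $1420.00
  3% × $1420.00 = $42.60
Unemployment Insurance: 5% × $1420.00 = $71.00
Total: $42.60 + $71.00 = $113.60

$113.60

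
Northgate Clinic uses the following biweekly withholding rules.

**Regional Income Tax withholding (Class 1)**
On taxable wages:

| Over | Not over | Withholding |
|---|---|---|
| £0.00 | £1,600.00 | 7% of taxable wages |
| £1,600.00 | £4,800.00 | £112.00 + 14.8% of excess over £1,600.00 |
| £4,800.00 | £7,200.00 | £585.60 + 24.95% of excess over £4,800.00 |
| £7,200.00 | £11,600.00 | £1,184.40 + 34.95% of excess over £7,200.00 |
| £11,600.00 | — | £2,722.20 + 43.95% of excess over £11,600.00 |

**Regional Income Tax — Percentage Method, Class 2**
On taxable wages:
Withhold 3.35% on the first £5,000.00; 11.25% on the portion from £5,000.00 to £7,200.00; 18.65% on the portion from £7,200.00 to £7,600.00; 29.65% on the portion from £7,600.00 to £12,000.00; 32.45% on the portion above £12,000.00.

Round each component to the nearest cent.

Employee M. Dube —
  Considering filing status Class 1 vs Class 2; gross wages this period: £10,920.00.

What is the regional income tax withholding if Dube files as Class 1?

£2,484.54

Regional Income Tax (Class 1): taxable = £10,920.00
  £1,184.40 + 34.95% × (£10,920.00 − £7,200.00) = £1,184.40 + 34.95% × £3,720.00 = £2,484.54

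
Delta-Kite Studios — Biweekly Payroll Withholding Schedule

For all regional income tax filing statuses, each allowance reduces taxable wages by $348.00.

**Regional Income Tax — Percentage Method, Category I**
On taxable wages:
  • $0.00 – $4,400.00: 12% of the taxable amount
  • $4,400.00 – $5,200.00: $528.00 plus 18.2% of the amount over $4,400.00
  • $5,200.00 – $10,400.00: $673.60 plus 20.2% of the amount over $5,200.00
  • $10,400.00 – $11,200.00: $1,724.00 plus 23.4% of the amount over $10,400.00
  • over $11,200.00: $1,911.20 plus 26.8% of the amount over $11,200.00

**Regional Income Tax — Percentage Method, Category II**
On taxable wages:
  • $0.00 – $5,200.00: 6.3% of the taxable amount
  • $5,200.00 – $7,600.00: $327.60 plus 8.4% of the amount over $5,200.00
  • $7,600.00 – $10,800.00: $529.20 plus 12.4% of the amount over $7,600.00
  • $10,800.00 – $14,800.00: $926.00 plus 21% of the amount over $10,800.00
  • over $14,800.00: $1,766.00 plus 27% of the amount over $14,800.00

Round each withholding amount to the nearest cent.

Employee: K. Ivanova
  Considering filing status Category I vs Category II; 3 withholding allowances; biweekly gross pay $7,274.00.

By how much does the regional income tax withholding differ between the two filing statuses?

$467.54

Regional Income Tax (Category I): taxable = $7,274.00 − 3×$348.00 = $6,230.00
  $673.60 + 20.2% × ($6,230.00 − $5,200.00) = $673.60 + 20.2% × $1,030.00 = $881.66
Regional Income Tax (Category II): taxable = $7,274.00 − 3×$348.00 = $6,230.00
  $327.60 + 8.4% × ($6,230.00 − $5,200.00) = $327.60 + 8.4% × $1,030.00 = $414.12
Difference: |$881.66 − $414.12| = $467.54 (higher under Category I)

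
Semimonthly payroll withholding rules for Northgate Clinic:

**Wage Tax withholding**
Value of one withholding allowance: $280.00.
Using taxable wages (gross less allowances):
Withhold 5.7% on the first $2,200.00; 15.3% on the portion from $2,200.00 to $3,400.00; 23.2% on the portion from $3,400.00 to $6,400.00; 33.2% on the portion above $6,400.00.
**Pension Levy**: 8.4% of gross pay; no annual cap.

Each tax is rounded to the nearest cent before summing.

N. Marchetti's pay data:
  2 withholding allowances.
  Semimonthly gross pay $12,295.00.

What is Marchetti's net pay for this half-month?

$8,486.00

Wage Tax: taxable = $12,295.00 − 2×$280.00 = $11,735.00
  $1,005.00 + 33.2% × ($11,735.00 − $6,400.00) = $1,005.00 + 33.2% × $5,335.00 = $2,776.22
Pension Levy: 8.4% × $12,295.00 = $1,032.78
Total withheld: $2,776.22 + $1,032.78 = $3,809.00
Net pay: $12,295.00 − $3,809.00 = $8,486.00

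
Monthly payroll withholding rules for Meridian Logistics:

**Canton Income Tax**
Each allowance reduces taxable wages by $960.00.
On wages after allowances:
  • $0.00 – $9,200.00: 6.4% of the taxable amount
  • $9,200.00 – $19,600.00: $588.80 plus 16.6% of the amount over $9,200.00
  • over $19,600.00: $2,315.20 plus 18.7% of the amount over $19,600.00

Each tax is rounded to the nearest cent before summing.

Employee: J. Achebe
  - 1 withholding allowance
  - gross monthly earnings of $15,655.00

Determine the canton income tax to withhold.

Canton Income Tax: taxable = $15,655.00 − 1×$960.00 = $14,695.00
  $588.80 + 16.6% × ($14,695.00 − $9,200.00) = $588.80 + 16.6% × $5,495.00 = $1,500.97

$1,500.97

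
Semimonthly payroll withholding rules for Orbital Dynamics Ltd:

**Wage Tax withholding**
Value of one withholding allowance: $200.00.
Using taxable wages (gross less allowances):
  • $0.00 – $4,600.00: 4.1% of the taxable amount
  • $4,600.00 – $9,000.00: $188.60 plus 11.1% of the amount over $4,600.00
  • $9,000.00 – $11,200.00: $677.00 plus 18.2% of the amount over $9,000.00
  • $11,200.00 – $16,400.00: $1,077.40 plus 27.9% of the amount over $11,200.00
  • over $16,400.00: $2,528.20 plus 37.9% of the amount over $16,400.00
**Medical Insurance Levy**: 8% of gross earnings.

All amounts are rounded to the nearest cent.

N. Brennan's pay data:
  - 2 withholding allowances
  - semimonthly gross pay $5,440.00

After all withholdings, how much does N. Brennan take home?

$4,767.36

Wage Tax: taxable = $5,440.00 − 2×$200.00 = $5,040.00
  $188.60 + 11.1% × ($5,040.00 − $4,600.00) = $188.60 + 11.1% × $440.00 = $237.44
Medical Insurance Levy: 8% × $5,440.00 = $435.20
Total withheld: $237.44 + $435.20 = $672.64
Net pay: $5,440.00 − $672.64 = $4,767.36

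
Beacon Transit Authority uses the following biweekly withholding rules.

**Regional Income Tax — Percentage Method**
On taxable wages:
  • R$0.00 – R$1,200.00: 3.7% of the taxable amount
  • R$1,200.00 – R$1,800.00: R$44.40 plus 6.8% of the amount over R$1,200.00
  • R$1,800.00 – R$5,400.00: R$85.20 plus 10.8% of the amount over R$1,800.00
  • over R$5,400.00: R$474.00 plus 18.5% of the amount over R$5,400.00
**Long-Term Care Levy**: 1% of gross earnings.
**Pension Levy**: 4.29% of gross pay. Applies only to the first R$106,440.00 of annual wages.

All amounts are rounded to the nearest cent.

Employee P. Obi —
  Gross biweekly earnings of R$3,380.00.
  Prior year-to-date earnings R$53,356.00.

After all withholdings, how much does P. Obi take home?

R$2,945.36

Regional Income Tax: taxable = R$3,380.00
  R$85.20 + 10.8% × (R$3,380.00 − R$1,800.00) = R$85.20 + 10.8% × R$1,580.00 = R$255.84
Long-Term Care Levy: 1% × R$3,380.00 = R$33.80
Pension Levy: 4.29% × R$3,380.00 = R$145.00
Total withheld: R$255.84 + R$33.80 + R$145.00 = R$434.64
Net pay: R$3,380.00 − R$434.64 = R$2,945.36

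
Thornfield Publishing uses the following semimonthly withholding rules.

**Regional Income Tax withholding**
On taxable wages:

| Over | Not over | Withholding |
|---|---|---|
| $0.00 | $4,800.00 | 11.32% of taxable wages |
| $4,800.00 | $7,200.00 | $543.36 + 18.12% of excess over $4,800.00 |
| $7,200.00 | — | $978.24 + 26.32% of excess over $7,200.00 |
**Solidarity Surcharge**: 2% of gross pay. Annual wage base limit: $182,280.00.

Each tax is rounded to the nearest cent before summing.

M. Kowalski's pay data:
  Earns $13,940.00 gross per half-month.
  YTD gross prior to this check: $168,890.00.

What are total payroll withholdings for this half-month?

Regional Income Tax: taxable = $13,940.00
  $978.24 + 26.32% × ($13,940.00 − $7,200.00) = $978.24 + 26.32% × $6,740.00 = $2,752.21
Solidarity Surcharge: cap $182,280.00 − YTD $168,890.00 = $13,390.00 subject; 2% × $13,390.00 = $267.80
Total: $2,752.21 + $267.80 = $3,020.01

$3,020.01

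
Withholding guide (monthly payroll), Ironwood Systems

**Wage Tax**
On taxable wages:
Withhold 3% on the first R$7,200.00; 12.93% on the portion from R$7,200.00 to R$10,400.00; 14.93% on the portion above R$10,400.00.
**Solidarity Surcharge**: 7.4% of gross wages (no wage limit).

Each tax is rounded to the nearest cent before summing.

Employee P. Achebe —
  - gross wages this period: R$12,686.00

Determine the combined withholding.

Wage Tax: taxable = R$12,686.00
  R$629.76 + 14.93% × (R$12,686.00 − R$10,400.00) = R$629.76 + 14.93% × R$2,286.00 = R$971.06
Solidarity Surcharge: 7.4% × R$12,686.00 = R$938.76
Total: R$971.06 + R$938.76 = R$1,909.82

R$1,909.82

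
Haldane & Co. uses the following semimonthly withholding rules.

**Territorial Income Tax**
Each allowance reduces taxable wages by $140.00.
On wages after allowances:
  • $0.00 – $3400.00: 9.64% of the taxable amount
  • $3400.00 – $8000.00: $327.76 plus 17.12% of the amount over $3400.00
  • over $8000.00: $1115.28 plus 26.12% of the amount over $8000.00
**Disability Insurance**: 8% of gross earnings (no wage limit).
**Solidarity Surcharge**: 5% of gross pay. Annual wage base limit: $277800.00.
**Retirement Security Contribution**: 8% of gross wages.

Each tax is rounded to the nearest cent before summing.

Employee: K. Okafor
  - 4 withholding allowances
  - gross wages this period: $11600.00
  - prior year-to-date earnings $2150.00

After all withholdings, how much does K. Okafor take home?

Territorial Income Tax: taxable = $11600.00 − 4×$140.00 = $11040.00
  $1115.28 + 26.12% × ($11040.00 − $8000.00) = $1115.28 + 26.12% × $3040.00 = $1909.33
Disability Insurance: 8% × $11600.00 = $928.00
Solidarity Surcharge: 5% × $11600.00 = $580.00
Retirement Security Contribution: 8% × $11600.00 = $928.00
Total withheld: $1909.33 + $928.00 + $580.00 + $928.00 = $4345.33
Net pay: $11600.00 − $4345.33 = $7254.67

$7254.67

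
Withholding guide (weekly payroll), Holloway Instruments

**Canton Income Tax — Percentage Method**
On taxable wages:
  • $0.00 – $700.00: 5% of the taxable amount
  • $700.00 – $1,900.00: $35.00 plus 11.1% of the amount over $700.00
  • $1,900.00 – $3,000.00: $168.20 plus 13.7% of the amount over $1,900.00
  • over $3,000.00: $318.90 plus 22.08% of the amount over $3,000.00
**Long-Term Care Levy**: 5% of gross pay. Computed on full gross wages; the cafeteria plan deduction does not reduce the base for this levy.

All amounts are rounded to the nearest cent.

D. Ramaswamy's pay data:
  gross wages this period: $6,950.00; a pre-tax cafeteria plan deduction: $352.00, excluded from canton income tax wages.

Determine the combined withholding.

Canton Income Tax: taxable = $6,950.00 − $352.00 = $6,598.00
  $318.90 + 22.08% × ($6,598.00 − $3,000.00) = $318.90 + 22.08% × $3,598.00 = $1,113.34
Long-Term Care Levy: 5% × $6,950.00 = $347.50
Total: $1,113.34 + $347.50 = $1,460.84

$1,460.84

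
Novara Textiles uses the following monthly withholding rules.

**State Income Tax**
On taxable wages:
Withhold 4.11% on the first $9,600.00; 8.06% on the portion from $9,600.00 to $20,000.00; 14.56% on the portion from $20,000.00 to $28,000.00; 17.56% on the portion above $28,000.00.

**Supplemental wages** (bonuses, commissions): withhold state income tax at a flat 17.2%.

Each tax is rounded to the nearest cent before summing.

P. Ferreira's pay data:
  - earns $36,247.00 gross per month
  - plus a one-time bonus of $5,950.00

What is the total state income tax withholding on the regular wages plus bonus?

State Income Tax: taxable = $36,247.00
  $2,397.60 + 17.56% × ($36,247.00 − $28,000.00) = $2,397.60 + 17.56% × $8,247.00 = $3,845.77
Supplemental (17.2% flat on bonus): 17.2% × $5,950.00 = $1,023.40
Total state income tax: $3,845.77 + $1,023.40 = $4,869.17

$4,869.17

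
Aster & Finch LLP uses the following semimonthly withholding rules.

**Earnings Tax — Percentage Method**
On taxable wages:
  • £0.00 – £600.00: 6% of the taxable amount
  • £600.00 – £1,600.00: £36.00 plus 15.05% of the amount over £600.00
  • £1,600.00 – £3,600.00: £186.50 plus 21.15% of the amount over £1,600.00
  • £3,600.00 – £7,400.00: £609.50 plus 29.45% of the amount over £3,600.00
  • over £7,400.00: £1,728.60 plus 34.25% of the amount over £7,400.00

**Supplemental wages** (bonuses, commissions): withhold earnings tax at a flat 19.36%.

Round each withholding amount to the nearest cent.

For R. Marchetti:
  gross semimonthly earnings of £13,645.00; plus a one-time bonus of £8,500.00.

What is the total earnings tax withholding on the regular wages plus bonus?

Earnings Tax: taxable = £13,645.00
  £1,728.60 + 34.25% × (£13,645.00 − £7,400.00) = £1,728.60 + 34.25% × £6,245.00 = £3,867.51
Supplemental (19.36% flat on bonus): 19.36% × £8,500.00 = £1,645.60
Total earnings tax: £3,867.51 + £1,645.60 = £5,513.11

£5,513.11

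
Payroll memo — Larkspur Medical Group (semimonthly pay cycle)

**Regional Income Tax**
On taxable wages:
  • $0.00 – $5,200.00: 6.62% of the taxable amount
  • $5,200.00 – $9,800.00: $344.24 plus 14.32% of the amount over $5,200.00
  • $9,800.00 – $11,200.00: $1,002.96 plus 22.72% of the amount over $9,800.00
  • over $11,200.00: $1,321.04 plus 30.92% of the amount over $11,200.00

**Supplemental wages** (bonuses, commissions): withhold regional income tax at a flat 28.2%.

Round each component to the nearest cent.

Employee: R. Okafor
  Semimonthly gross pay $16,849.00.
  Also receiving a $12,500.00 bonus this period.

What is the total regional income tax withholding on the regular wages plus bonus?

$6,592.71

Regional Income Tax: taxable = $16,849.00
  $1,321.04 + 30.92% × ($16,849.00 − $11,200.00) = $1,321.04 + 30.92% × $5,649.00 = $3,067.71
Supplemental (28.2% flat on bonus): 28.2% × $12,500.00 = $3,525.00
Total regional income tax: $3,067.71 + $3,525.00 = $6,592.71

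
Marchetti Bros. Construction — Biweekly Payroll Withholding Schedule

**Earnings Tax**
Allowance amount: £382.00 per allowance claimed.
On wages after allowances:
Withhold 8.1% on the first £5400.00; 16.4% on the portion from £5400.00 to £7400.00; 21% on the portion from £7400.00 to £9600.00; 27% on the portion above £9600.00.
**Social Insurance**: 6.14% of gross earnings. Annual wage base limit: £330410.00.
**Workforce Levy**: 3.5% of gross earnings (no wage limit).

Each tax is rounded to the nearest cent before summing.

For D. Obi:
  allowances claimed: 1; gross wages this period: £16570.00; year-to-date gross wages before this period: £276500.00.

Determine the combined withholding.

Earnings Tax: taxable = £16570.00 − 1×£382.00 = £16188.00
  £1227.40 + 27% × (£16188.00 − £9600.00) = £1227.40 + 27% × £6588.00 = £3006.16
Social Insurance: 6.14% × £16570.00 = £1017.40
Workforce Levy: 3.5% × £16570.00 = £579.95
Total: £3006.16 + £1017.40 + £579.95 = £4603.51

£4603.51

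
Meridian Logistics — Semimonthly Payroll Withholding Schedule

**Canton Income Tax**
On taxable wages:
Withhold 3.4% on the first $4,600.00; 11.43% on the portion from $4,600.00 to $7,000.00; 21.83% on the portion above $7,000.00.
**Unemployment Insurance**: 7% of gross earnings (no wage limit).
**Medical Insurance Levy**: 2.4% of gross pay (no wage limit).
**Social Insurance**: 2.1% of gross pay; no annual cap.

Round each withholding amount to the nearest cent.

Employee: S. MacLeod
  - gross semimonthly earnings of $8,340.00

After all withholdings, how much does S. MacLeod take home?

$6,657.66

Canton Income Tax: taxable = $8,340.00
  $430.72 + 21.83% × ($8,340.00 − $7,000.00) = $430.72 + 21.83% × $1,340.00 = $723.24
Unemployment Insurance: 7% × $8,340.00 = $583.80
Medical Insurance Levy: 2.4% × $8,340.00 = $200.16
Social Insurance: 2.1% × $8,340.00 = $175.14
Total withheld: $723.24 + $583.80 + $200.16 + $175.14 = $1,682.34
Net pay: $8,340.00 − $1,682.34 = $6,657.66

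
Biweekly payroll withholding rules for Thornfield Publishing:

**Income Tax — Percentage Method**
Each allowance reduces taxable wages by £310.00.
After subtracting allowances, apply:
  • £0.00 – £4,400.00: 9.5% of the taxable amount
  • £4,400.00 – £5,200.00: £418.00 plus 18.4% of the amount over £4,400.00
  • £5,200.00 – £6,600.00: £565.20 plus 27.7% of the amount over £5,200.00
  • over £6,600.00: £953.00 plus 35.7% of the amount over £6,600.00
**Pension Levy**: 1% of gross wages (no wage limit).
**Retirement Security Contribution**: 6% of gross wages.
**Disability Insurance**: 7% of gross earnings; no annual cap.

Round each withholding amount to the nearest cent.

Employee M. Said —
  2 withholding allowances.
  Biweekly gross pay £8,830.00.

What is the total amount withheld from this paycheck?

Income Tax: taxable = £8,830.00 − 2×£310.00 = £8,210.00
  £953.00 + 35.7% × (£8,210.00 − £6,600.00) = £953.00 + 35.7% × £1,610.00 = £1,527.77
Pension Levy: 1% × £8,830.00 = £88.30
Retirement Security Contribution: 6% × £8,830.00 = £529.80
Disability Insurance: 7% × £8,830.00 = £618.10
Total: £1,527.77 + £88.30 + £529.80 + £618.10 = £2,763.97

£2,763.97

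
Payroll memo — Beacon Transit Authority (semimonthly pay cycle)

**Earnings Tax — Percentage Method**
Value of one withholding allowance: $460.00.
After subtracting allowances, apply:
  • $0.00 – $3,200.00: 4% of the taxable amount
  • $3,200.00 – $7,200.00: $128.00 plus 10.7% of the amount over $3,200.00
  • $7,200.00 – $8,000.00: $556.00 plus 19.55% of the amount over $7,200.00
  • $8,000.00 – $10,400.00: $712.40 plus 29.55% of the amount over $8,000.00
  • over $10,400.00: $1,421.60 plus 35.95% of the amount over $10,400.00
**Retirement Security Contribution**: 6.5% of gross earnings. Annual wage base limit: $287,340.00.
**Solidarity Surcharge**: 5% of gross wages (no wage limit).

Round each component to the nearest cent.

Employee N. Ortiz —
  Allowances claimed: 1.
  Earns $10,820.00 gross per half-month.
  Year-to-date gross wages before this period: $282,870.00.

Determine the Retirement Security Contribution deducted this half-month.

$290.55

Retirement Security Contribution: cap $287,340.00 − YTD $282,870.00 = $4,470.00 subject; 6.5% × $4,470.00 = $290.55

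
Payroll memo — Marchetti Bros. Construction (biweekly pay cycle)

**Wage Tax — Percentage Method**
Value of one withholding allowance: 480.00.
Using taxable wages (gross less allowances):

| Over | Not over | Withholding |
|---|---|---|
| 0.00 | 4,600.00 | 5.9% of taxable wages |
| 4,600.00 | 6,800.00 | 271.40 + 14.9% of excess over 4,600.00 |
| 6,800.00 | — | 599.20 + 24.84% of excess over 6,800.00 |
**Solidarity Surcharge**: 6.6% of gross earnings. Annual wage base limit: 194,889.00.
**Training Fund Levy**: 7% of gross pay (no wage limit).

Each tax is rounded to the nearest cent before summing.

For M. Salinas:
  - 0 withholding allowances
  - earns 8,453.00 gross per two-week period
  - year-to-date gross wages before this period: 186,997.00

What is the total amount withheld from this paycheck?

2,122.39

Wage Tax: taxable = 8,453.00
  599.20 + 24.84% × (8,453.00 − 6,800.00) = 599.20 + 24.84% × 1,653.00 = 1,009.81
Solidarity Surcharge: cap 194,889.00 − YTD 186,997.00 = 7,892.00 subject; 6.6% × 7,892.00 = 520.87
Training Fund Levy: 7% × 8,453.00 = 591.71
Total: 1,009.81 + 520.87 + 591.71 = 2,122.39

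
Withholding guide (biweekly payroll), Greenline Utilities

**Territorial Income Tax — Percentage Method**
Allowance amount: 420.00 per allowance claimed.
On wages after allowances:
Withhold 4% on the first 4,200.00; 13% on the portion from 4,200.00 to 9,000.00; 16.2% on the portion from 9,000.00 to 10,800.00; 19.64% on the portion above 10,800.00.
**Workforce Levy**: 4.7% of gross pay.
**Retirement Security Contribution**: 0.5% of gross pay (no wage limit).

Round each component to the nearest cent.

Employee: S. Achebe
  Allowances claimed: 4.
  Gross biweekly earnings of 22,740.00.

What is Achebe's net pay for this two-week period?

Territorial Income Tax: taxable = 22,740.00 − 4×420.00 = 21,060.00
  1,083.60 + 19.64% × (21,060.00 − 10,800.00) = 1,083.60 + 19.64% × 10,260.00 = 3,098.66
Workforce Levy: 4.7% × 22,740.00 = 1,068.78
Retirement Security Contribution: 0.5% × 22,740.00 = 113.70
Total withheld: 3,098.66 + 1,068.78 + 113.70 = 4,281.14
Net pay: 22,740.00 − 4,281.14 = 18,458.86

18,458.86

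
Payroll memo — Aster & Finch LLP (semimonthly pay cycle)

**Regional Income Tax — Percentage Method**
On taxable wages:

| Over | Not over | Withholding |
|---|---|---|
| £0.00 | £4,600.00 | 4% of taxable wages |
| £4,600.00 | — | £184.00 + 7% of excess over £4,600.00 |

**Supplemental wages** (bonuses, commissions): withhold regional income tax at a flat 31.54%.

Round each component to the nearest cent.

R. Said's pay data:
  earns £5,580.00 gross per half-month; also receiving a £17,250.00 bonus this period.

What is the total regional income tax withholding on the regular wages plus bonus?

Regional Income Tax: taxable = £5,580.00
  £184.00 + 7% × (£5,580.00 − £4,600.00) = £184.00 + 7% × £980.00 = £252.60
Supplemental (31.54% flat on bonus): 31.54% × £17,250.00 = £5,440.65
Total regional income tax: £252.60 + £5,440.65 = £5,693.25

£5,693.25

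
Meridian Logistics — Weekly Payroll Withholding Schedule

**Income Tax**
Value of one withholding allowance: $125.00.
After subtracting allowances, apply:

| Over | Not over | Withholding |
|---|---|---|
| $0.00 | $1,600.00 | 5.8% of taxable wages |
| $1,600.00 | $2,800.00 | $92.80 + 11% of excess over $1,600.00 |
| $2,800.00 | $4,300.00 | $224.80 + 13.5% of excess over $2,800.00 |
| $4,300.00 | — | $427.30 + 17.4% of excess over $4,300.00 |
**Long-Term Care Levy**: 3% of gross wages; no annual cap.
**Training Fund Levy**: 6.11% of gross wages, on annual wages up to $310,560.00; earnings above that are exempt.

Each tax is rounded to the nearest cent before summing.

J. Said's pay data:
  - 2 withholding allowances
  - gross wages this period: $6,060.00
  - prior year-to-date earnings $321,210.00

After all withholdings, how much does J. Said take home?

Income Tax: taxable = $6,060.00 − 2×$125.00 = $5,810.00
  $427.30 + 17.4% × ($5,810.00 − $4,300.00) = $427.30 + 17.4% × $1,510.00 = $690.04
Long-Term Care Levy: 3% × $6,060.00 = $181.80
Training Fund Levy: YTD $321,210.00 ≥ cap $310,560.00 → $0.00
Total withheld: $690.04 + $181.80 + $0.00 = $871.84
Net pay: $6,060.00 − $871.84 = $5,188.16

$5,188.16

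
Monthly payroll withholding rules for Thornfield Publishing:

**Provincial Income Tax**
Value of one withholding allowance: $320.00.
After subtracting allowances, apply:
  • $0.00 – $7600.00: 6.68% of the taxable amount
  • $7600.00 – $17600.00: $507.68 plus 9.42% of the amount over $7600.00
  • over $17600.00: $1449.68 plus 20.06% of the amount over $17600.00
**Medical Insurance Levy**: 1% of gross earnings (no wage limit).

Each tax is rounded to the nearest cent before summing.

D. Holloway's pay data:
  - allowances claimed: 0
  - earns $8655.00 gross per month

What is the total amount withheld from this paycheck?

Provincial Income Tax: taxable = $8655.00
  $507.68 + 9.42% × ($8655.00 − $7600.00) = $507.68 + 9.42% × $1055.00 = $607.06
Medical Insurance Levy: 1% × $8655.00 = $86.55
Total: $607.06 + $86.55 = $693.61

$693.61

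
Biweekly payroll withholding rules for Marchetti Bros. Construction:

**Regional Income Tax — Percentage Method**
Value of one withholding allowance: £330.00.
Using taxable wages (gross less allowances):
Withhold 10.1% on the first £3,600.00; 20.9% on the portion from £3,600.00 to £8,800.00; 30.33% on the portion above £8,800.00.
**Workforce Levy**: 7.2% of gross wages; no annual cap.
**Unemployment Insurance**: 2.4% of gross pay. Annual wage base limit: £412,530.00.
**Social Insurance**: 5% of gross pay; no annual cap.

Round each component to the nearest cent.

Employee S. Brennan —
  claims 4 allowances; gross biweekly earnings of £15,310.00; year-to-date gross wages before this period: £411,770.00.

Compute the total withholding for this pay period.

Regional Income Tax: taxable = £15,310.00 − 4×£330.00 = £13,990.00
  £1,450.40 + 30.33% × (£13,990.00 − £8,800.00) = £1,450.40 + 30.33% × £5,190.00 = £3,024.53
Workforce Levy: 7.2% × £15,310.00 = £1,102.32
Unemployment Insurance: cap £412,530.00 − YTD £411,770.00 = £760.00 subject; 2.4% × £760.00 = £18.24
Social Insurance: 5% × £15,310.00 = £765.50
Total: £3,024.53 + £1,102.32 + £18.24 + £765.50 = £4,910.59

£4,910.59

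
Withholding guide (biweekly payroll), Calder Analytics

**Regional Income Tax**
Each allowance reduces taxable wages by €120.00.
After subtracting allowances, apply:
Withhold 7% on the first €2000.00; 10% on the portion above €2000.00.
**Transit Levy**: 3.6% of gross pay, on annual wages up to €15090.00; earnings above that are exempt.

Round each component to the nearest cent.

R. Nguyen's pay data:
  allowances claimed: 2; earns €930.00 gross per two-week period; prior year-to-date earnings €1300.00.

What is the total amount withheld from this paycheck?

Regional Income Tax: taxable = €930.00 − 2×€120.00 = €690.00
  7% × €690.00 = €48.30
Transit Levy: 3.6% × €930.00 = €33.48
Total: €48.30 + €33.48 = €81.78

€81.78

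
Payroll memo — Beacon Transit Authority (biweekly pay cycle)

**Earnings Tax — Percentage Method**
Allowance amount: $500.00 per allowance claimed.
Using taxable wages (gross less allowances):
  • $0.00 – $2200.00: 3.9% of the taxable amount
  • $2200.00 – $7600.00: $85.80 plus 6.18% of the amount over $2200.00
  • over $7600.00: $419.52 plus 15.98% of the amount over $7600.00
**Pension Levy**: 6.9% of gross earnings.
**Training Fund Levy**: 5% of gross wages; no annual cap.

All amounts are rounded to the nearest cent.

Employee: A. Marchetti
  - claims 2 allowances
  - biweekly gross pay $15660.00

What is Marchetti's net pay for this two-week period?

$12248.75

Earnings Tax: taxable = $15660.00 − 2×$500.00 = $14660.00
  $419.52 + 15.98% × ($14660.00 − $7600.00) = $419.52 + 15.98% × $7060.00 = $1547.71
Pension Levy: 6.9% × $15660.00 = $1080.54
Training Fund Levy: 5% × $15660.00 = $783.00
Total withheld: $1547.71 + $1080.54 + $783.00 = $3411.25
Net pay: $15660.00 − $3411.25 = $12248.75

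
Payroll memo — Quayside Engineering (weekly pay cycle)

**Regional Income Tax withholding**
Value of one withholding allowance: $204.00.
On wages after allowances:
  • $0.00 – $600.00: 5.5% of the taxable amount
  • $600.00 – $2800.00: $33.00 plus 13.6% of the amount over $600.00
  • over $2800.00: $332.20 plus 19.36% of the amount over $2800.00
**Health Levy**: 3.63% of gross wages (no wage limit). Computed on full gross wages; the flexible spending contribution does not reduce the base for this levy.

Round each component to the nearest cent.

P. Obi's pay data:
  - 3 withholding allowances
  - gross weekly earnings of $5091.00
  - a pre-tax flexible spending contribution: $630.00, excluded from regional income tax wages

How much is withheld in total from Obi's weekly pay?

Regional Income Tax: taxable = $5091.00 − $630.00 − 3×$204.00 = $3849.00
  $332.20 + 19.36% × ($3849.00 − $2800.00) = $332.20 + 19.36% × $1049.00 = $535.29
Health Levy: 3.63% × $5091.00 = $184.80
Total: $535.29 + $184.80 = $720.09

$720.09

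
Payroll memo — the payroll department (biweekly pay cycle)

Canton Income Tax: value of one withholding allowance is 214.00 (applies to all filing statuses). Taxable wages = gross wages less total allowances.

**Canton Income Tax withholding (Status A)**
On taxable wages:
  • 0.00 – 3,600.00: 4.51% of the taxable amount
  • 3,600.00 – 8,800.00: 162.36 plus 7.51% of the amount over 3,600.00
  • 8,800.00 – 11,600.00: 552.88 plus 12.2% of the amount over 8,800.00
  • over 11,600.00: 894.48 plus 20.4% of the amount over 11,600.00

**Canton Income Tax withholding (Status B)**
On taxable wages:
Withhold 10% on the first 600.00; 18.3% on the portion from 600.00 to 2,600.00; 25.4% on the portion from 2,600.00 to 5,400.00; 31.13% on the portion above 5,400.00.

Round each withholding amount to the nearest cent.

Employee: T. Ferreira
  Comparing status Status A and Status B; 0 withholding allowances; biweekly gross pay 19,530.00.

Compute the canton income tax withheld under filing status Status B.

Canton Income Tax (Status B): taxable = 19,530.00
  1,137.20 + 31.13% × (19,530.00 − 5,400.00) = 1,137.20 + 31.13% × 14,130.00 = 5,535.87

5,535.87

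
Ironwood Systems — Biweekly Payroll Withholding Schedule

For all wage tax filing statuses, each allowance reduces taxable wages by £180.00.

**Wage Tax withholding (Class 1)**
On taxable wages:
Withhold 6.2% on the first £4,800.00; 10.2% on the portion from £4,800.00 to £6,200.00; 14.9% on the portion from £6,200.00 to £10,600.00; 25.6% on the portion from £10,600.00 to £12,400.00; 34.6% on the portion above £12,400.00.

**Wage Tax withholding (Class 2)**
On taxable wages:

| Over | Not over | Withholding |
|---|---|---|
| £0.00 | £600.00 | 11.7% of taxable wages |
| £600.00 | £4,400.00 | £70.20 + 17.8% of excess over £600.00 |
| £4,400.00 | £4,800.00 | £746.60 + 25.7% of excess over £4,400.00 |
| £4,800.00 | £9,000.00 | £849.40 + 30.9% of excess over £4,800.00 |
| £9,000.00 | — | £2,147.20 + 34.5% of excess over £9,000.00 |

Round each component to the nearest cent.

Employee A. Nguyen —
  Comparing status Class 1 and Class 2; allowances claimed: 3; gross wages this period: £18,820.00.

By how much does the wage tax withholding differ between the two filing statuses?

£1,757.52

Wage Tax (Class 1): taxable = £18,820.00 − 3×£180.00 = £18,280.00
  £1,556.80 + 34.6% × (£18,280.00 − £12,400.00) = £1,556.80 + 34.6% × £5,880.00 = £3,591.28
Wage Tax (Class 2): taxable = £18,820.00 − 3×£180.00 = £18,280.00
  £2,147.20 + 34.5% × (£18,280.00 − £9,000.00) = £2,147.20 + 34.5% × £9,280.00 = £5,348.80
Difference: |£3,591.28 − £5,348.80| = £1,757.52 (higher under Class 2)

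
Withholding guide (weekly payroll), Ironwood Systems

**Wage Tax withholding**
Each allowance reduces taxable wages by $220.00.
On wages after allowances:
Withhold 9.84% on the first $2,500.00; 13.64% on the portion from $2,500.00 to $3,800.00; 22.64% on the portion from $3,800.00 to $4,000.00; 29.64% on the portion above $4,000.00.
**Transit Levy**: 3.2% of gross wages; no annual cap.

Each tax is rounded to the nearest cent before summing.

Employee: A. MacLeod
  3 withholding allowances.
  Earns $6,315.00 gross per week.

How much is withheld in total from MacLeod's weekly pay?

Wage Tax: taxable = $6,315.00 − 3×$220.00 = $5,655.00
  $468.60 + 29.64% × ($5,655.00 − $4,000.00) = $468.60 + 29.64% × $1,655.00 = $959.14
Transit Levy: 3.2% × $6,315.00 = $202.08
Total: $959.14 + $202.08 = $1,161.22

$1,161.22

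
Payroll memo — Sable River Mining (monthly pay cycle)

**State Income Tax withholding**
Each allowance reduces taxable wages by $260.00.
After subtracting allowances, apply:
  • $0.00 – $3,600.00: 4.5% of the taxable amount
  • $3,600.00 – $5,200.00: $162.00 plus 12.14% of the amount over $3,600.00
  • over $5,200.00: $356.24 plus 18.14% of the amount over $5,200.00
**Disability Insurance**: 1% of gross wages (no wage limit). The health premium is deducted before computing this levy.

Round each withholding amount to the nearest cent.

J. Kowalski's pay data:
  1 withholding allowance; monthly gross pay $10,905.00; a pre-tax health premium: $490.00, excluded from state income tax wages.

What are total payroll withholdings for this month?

$1,359.23

State Income Tax: taxable = $10,905.00 − $490.00 − 1×$260.00 = $10,155.00
  $356.24 + 18.14% × ($10,155.00 − $5,200.00) = $356.24 + 18.14% × $4,955.00 = $1,255.08
Disability Insurance: 1% × $10,415.00 = $104.15
Total: $1,255.08 + $104.15 = $1,359.23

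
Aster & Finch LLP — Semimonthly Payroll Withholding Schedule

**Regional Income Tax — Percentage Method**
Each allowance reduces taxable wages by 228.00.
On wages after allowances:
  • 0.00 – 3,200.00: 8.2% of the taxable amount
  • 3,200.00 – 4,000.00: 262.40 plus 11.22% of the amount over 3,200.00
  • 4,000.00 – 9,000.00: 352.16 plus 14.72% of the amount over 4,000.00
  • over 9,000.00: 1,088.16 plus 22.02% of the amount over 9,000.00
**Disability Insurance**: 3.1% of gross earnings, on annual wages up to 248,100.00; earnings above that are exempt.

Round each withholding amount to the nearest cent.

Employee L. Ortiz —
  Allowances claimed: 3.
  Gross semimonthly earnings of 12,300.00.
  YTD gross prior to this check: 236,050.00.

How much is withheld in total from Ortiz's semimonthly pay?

2,037.75

Regional Income Tax: taxable = 12,300.00 − 3×228.00 = 11,616.00
  1,088.16 + 22.02% × (11,616.00 − 9,000.00) = 1,088.16 + 22.02% × 2,616.00 = 1,664.20
Disability Insurance: cap 248,100.00 − YTD 236,050.00 = 12,050.00 subject; 3.1% × 12,050.00 = 373.55
Total: 1,664.20 + 373.55 = 2,037.75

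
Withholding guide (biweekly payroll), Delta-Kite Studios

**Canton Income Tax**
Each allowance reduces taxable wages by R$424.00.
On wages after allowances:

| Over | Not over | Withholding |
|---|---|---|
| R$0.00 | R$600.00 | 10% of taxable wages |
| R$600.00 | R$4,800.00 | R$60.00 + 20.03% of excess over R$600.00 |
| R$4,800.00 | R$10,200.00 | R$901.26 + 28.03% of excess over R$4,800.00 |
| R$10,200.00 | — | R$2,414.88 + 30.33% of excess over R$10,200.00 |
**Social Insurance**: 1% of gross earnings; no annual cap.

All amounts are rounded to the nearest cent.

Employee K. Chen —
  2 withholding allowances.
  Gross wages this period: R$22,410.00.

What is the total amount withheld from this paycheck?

Canton Income Tax: taxable = R$22,410.00 − 2×R$424.00 = R$21,562.00
  R$2,414.88 + 30.33% × (R$21,562.00 − R$10,200.00) = R$2,414.88 + 30.33% × R$11,362.00 = R$5,860.97
Social Insurance: 1% × R$22,410.00 = R$224.10
Total: R$5,860.97 + R$224.10 = R$6,085.07

R$6,085.07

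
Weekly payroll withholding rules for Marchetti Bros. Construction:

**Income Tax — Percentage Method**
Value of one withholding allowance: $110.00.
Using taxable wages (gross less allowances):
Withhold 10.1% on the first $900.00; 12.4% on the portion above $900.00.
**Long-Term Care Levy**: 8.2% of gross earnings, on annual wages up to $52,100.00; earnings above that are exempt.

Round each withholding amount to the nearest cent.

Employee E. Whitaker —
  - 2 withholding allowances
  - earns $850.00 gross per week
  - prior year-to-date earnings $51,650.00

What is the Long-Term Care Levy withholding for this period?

$36.90

Long-Term Care Levy: cap $52,100.00 − YTD $51,650.00 = $450.00 subject; 8.2% × $450.00 = $36.90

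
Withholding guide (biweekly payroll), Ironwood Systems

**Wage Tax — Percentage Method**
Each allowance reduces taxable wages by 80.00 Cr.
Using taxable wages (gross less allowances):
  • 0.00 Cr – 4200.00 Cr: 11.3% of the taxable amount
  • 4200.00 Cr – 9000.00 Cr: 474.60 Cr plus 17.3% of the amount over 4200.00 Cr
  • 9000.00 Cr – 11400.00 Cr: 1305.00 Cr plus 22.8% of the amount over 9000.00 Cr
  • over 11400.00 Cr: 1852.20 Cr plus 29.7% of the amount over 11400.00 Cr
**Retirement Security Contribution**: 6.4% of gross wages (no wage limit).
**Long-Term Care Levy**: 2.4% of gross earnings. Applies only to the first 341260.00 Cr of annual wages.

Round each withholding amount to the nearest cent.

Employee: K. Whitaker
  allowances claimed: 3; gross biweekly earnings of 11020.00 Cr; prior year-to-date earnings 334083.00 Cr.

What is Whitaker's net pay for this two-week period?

Wage Tax: taxable = 11020.00 Cr − 3×80.00 Cr = 10780.00 Cr
  1305.00 Cr + 22.8% × (10780.00 Cr − 9000.00 Cr) = 1305.00 Cr + 22.8% × 1780.00 Cr = 1710.84 Cr
Retirement Security Contribution: 6.4% × 11020.00 Cr = 705.28 Cr
Long-Term Care Levy: cap 341260.00 Cr − YTD 334083.00 Cr = 7177.00 Cr subject; 2.4% × 7177.00 Cr = 172.25 Cr
Total withheld: 1710.84 Cr + 705.28 Cr + 172.25 Cr = 2588.37 Cr
Net pay: 11020.00 Cr − 2588.37 Cr = 8431.63 Cr

8431.63 Cr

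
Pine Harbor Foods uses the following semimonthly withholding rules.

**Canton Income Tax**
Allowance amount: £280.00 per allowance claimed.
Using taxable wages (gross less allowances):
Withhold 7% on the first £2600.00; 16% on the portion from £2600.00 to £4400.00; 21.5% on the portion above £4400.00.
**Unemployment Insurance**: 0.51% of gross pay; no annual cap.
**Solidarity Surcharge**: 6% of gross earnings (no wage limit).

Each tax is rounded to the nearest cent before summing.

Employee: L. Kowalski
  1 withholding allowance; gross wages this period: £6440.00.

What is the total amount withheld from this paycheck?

£1267.64

Canton Income Tax: taxable = £6440.00 − 1×£280.00 = £6160.00
  £470.00 + 21.5% × (£6160.00 − £4400.00) = £470.00 + 21.5% × £1760.00 = £848.40
Unemployment Insurance: 0.51% × £6440.00 = £32.84
Solidarity Surcharge: 6% × £6440.00 = £386.40
Total: £848.40 + £32.84 + £386.40 = £1267.64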